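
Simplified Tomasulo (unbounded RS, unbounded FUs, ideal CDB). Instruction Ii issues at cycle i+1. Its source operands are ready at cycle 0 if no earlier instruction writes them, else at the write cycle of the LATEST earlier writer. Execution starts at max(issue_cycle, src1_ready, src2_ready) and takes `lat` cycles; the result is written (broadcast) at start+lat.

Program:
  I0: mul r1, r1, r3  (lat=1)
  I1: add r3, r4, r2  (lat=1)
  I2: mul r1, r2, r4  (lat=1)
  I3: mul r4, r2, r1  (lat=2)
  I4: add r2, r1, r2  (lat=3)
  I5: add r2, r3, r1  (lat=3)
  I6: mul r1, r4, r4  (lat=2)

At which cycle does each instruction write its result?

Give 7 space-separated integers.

I0 mul r1: issue@1 deps=(None,None) exec_start@1 write@2
I1 add r3: issue@2 deps=(None,None) exec_start@2 write@3
I2 mul r1: issue@3 deps=(None,None) exec_start@3 write@4
I3 mul r4: issue@4 deps=(None,2) exec_start@4 write@6
I4 add r2: issue@5 deps=(2,None) exec_start@5 write@8
I5 add r2: issue@6 deps=(1,2) exec_start@6 write@9
I6 mul r1: issue@7 deps=(3,3) exec_start@7 write@9

Answer: 2 3 4 6 8 9 9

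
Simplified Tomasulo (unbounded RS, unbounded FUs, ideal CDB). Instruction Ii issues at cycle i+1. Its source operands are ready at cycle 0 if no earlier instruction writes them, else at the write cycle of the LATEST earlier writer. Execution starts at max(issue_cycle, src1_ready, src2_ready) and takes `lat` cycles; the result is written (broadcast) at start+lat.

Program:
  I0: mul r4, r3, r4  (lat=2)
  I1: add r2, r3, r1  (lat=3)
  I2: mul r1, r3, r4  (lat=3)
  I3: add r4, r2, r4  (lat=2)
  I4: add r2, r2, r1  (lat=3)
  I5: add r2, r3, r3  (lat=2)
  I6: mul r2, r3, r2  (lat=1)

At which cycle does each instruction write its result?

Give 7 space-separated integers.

I0 mul r4: issue@1 deps=(None,None) exec_start@1 write@3
I1 add r2: issue@2 deps=(None,None) exec_start@2 write@5
I2 mul r1: issue@3 deps=(None,0) exec_start@3 write@6
I3 add r4: issue@4 deps=(1,0) exec_start@5 write@7
I4 add r2: issue@5 deps=(1,2) exec_start@6 write@9
I5 add r2: issue@6 deps=(None,None) exec_start@6 write@8
I6 mul r2: issue@7 deps=(None,5) exec_start@8 write@9

Answer: 3 5 6 7 9 8 9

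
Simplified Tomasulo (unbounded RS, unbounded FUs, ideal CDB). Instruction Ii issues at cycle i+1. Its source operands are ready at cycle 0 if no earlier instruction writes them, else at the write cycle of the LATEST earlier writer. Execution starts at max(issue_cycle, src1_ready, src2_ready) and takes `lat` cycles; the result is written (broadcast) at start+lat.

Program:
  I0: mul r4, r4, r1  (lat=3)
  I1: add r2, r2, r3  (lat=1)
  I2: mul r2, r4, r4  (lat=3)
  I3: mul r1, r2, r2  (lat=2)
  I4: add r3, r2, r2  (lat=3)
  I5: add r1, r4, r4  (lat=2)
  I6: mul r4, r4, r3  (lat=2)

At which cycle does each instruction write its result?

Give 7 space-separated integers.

Answer: 4 3 7 9 10 8 12

Derivation:
I0 mul r4: issue@1 deps=(None,None) exec_start@1 write@4
I1 add r2: issue@2 deps=(None,None) exec_start@2 write@3
I2 mul r2: issue@3 deps=(0,0) exec_start@4 write@7
I3 mul r1: issue@4 deps=(2,2) exec_start@7 write@9
I4 add r3: issue@5 deps=(2,2) exec_start@7 write@10
I5 add r1: issue@6 deps=(0,0) exec_start@6 write@8
I6 mul r4: issue@7 deps=(0,4) exec_start@10 write@12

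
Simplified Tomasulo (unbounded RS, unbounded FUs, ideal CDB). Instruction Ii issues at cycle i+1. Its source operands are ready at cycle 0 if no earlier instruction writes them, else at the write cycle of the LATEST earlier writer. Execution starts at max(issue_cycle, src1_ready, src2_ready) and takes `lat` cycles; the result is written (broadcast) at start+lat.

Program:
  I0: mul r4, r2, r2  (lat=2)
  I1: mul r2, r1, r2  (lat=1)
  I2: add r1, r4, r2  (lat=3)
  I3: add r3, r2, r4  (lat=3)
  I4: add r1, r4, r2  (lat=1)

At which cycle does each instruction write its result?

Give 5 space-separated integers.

I0 mul r4: issue@1 deps=(None,None) exec_start@1 write@3
I1 mul r2: issue@2 deps=(None,None) exec_start@2 write@3
I2 add r1: issue@3 deps=(0,1) exec_start@3 write@6
I3 add r3: issue@4 deps=(1,0) exec_start@4 write@7
I4 add r1: issue@5 deps=(0,1) exec_start@5 write@6

Answer: 3 3 6 7 6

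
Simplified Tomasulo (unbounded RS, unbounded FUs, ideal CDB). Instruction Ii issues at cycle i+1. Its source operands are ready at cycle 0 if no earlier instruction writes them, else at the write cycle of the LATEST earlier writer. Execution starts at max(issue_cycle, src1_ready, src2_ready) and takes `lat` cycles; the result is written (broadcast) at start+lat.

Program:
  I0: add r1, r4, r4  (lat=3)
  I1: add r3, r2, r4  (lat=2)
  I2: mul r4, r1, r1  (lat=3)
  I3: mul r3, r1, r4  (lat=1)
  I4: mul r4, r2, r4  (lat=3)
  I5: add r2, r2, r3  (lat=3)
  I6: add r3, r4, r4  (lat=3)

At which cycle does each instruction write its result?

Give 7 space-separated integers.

Answer: 4 4 7 8 10 11 13

Derivation:
I0 add r1: issue@1 deps=(None,None) exec_start@1 write@4
I1 add r3: issue@2 deps=(None,None) exec_start@2 write@4
I2 mul r4: issue@3 deps=(0,0) exec_start@4 write@7
I3 mul r3: issue@4 deps=(0,2) exec_start@7 write@8
I4 mul r4: issue@5 deps=(None,2) exec_start@7 write@10
I5 add r2: issue@6 deps=(None,3) exec_start@8 write@11
I6 add r3: issue@7 deps=(4,4) exec_start@10 write@13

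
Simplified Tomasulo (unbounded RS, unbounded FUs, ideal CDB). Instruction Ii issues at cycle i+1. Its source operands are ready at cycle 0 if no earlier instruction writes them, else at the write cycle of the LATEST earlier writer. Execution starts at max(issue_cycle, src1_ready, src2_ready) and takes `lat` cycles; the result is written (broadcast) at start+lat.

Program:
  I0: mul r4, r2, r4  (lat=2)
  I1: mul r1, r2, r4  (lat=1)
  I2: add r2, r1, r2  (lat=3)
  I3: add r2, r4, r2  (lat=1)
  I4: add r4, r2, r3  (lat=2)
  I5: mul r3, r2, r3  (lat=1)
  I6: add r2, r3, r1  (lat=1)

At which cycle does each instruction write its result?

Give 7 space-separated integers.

I0 mul r4: issue@1 deps=(None,None) exec_start@1 write@3
I1 mul r1: issue@2 deps=(None,0) exec_start@3 write@4
I2 add r2: issue@3 deps=(1,None) exec_start@4 write@7
I3 add r2: issue@4 deps=(0,2) exec_start@7 write@8
I4 add r4: issue@5 deps=(3,None) exec_start@8 write@10
I5 mul r3: issue@6 deps=(3,None) exec_start@8 write@9
I6 add r2: issue@7 deps=(5,1) exec_start@9 write@10

Answer: 3 4 7 8 10 9 10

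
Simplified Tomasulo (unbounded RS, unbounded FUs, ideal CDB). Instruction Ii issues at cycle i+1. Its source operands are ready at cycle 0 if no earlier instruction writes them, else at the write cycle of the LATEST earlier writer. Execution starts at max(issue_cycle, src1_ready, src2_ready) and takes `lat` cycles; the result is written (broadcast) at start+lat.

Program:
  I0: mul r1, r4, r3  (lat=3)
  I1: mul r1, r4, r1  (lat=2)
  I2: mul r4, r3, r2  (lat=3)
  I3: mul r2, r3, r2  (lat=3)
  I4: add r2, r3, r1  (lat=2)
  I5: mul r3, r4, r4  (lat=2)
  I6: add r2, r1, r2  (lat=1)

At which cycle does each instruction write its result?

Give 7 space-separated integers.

I0 mul r1: issue@1 deps=(None,None) exec_start@1 write@4
I1 mul r1: issue@2 deps=(None,0) exec_start@4 write@6
I2 mul r4: issue@3 deps=(None,None) exec_start@3 write@6
I3 mul r2: issue@4 deps=(None,None) exec_start@4 write@7
I4 add r2: issue@5 deps=(None,1) exec_start@6 write@8
I5 mul r3: issue@6 deps=(2,2) exec_start@6 write@8
I6 add r2: issue@7 deps=(1,4) exec_start@8 write@9

Answer: 4 6 6 7 8 8 9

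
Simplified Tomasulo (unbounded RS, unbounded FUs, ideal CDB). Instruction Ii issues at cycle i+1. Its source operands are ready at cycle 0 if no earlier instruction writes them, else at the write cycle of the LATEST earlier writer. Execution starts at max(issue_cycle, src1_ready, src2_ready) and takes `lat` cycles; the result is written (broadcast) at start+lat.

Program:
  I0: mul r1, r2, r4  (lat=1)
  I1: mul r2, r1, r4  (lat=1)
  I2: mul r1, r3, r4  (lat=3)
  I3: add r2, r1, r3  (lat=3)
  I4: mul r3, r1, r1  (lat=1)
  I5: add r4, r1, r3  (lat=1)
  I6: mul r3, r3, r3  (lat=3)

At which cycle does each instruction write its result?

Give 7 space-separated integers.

Answer: 2 3 6 9 7 8 10

Derivation:
I0 mul r1: issue@1 deps=(None,None) exec_start@1 write@2
I1 mul r2: issue@2 deps=(0,None) exec_start@2 write@3
I2 mul r1: issue@3 deps=(None,None) exec_start@3 write@6
I3 add r2: issue@4 deps=(2,None) exec_start@6 write@9
I4 mul r3: issue@5 deps=(2,2) exec_start@6 write@7
I5 add r4: issue@6 deps=(2,4) exec_start@7 write@8
I6 mul r3: issue@7 deps=(4,4) exec_start@7 write@10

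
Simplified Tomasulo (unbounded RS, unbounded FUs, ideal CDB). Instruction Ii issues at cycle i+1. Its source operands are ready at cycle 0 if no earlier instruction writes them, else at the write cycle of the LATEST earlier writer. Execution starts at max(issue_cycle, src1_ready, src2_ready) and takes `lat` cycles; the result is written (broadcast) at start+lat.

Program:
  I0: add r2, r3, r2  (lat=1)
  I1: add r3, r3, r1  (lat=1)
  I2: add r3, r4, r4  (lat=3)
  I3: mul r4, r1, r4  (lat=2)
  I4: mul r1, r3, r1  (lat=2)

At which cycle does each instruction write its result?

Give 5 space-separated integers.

Answer: 2 3 6 6 8

Derivation:
I0 add r2: issue@1 deps=(None,None) exec_start@1 write@2
I1 add r3: issue@2 deps=(None,None) exec_start@2 write@3
I2 add r3: issue@3 deps=(None,None) exec_start@3 write@6
I3 mul r4: issue@4 deps=(None,None) exec_start@4 write@6
I4 mul r1: issue@5 deps=(2,None) exec_start@6 write@8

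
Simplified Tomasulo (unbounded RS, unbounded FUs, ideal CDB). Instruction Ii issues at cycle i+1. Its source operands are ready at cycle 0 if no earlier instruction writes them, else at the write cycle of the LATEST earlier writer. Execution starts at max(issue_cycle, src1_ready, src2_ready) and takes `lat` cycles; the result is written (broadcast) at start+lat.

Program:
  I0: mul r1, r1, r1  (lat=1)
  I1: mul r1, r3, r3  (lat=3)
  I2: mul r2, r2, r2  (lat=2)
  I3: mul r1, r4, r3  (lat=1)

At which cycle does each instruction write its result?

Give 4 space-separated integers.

I0 mul r1: issue@1 deps=(None,None) exec_start@1 write@2
I1 mul r1: issue@2 deps=(None,None) exec_start@2 write@5
I2 mul r2: issue@3 deps=(None,None) exec_start@3 write@5
I3 mul r1: issue@4 deps=(None,None) exec_start@4 write@5

Answer: 2 5 5 5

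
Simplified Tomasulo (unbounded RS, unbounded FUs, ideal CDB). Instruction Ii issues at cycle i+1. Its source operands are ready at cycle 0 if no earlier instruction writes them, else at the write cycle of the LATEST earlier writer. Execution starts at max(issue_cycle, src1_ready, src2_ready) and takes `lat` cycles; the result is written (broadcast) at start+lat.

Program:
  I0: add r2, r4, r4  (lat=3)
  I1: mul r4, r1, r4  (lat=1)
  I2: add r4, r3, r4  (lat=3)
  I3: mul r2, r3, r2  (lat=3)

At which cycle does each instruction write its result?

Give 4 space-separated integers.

Answer: 4 3 6 7

Derivation:
I0 add r2: issue@1 deps=(None,None) exec_start@1 write@4
I1 mul r4: issue@2 deps=(None,None) exec_start@2 write@3
I2 add r4: issue@3 deps=(None,1) exec_start@3 write@6
I3 mul r2: issue@4 deps=(None,0) exec_start@4 write@7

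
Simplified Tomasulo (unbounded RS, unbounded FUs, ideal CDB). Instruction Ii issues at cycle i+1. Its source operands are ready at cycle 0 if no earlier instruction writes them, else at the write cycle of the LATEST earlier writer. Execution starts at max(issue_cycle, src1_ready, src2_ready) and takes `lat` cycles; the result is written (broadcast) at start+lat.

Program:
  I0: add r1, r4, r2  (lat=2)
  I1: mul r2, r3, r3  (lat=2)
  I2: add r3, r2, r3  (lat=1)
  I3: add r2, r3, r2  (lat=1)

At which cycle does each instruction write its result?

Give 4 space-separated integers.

I0 add r1: issue@1 deps=(None,None) exec_start@1 write@3
I1 mul r2: issue@2 deps=(None,None) exec_start@2 write@4
I2 add r3: issue@3 deps=(1,None) exec_start@4 write@5
I3 add r2: issue@4 deps=(2,1) exec_start@5 write@6

Answer: 3 4 5 6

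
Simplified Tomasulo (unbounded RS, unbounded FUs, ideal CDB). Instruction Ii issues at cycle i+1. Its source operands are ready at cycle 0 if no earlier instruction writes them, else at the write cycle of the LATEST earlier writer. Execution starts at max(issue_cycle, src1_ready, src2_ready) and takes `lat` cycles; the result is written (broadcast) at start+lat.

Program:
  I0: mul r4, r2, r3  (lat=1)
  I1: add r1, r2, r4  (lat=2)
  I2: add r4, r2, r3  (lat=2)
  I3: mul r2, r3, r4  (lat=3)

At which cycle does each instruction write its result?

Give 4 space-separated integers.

Answer: 2 4 5 8

Derivation:
I0 mul r4: issue@1 deps=(None,None) exec_start@1 write@2
I1 add r1: issue@2 deps=(None,0) exec_start@2 write@4
I2 add r4: issue@3 deps=(None,None) exec_start@3 write@5
I3 mul r2: issue@4 deps=(None,2) exec_start@5 write@8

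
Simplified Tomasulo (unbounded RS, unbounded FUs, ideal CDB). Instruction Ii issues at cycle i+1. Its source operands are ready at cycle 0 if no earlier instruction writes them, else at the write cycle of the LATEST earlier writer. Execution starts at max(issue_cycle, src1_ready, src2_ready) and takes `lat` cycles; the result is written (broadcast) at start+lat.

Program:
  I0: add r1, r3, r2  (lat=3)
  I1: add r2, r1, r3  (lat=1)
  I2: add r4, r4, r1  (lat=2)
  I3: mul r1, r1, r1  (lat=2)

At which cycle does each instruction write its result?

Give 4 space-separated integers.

I0 add r1: issue@1 deps=(None,None) exec_start@1 write@4
I1 add r2: issue@2 deps=(0,None) exec_start@4 write@5
I2 add r4: issue@3 deps=(None,0) exec_start@4 write@6
I3 mul r1: issue@4 deps=(0,0) exec_start@4 write@6

Answer: 4 5 6 6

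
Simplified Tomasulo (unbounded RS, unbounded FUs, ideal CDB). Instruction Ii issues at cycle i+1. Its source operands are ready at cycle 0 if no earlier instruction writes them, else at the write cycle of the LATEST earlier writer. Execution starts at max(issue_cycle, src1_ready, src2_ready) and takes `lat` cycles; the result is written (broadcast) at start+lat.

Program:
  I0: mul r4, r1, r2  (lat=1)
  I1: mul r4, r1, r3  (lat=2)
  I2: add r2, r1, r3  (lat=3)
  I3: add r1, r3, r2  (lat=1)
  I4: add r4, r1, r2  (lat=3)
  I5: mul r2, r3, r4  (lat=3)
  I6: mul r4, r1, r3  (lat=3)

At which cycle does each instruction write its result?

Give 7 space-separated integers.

Answer: 2 4 6 7 10 13 10

Derivation:
I0 mul r4: issue@1 deps=(None,None) exec_start@1 write@2
I1 mul r4: issue@2 deps=(None,None) exec_start@2 write@4
I2 add r2: issue@3 deps=(None,None) exec_start@3 write@6
I3 add r1: issue@4 deps=(None,2) exec_start@6 write@7
I4 add r4: issue@5 deps=(3,2) exec_start@7 write@10
I5 mul r2: issue@6 deps=(None,4) exec_start@10 write@13
I6 mul r4: issue@7 deps=(3,None) exec_start@7 write@10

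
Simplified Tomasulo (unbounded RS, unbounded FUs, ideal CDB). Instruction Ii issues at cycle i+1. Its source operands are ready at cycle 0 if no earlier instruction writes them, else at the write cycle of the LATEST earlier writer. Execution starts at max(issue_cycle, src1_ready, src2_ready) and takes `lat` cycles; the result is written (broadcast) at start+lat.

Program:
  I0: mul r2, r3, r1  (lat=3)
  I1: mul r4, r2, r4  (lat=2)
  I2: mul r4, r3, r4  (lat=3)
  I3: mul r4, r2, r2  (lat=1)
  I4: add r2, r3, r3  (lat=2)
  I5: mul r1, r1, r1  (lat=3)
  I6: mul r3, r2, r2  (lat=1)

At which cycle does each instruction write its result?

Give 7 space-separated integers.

I0 mul r2: issue@1 deps=(None,None) exec_start@1 write@4
I1 mul r4: issue@2 deps=(0,None) exec_start@4 write@6
I2 mul r4: issue@3 deps=(None,1) exec_start@6 write@9
I3 mul r4: issue@4 deps=(0,0) exec_start@4 write@5
I4 add r2: issue@5 deps=(None,None) exec_start@5 write@7
I5 mul r1: issue@6 deps=(None,None) exec_start@6 write@9
I6 mul r3: issue@7 deps=(4,4) exec_start@7 write@8

Answer: 4 6 9 5 7 9 8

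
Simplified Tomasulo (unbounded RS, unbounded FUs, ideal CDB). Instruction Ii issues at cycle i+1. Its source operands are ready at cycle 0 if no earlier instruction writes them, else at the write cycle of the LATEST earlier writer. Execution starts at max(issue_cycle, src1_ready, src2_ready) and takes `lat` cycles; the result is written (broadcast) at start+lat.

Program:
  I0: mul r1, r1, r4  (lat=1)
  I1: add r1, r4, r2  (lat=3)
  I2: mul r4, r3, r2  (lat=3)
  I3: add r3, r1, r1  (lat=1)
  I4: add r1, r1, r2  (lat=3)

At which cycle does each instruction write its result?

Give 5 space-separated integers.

I0 mul r1: issue@1 deps=(None,None) exec_start@1 write@2
I1 add r1: issue@2 deps=(None,None) exec_start@2 write@5
I2 mul r4: issue@3 deps=(None,None) exec_start@3 write@6
I3 add r3: issue@4 deps=(1,1) exec_start@5 write@6
I4 add r1: issue@5 deps=(1,None) exec_start@5 write@8

Answer: 2 5 6 6 8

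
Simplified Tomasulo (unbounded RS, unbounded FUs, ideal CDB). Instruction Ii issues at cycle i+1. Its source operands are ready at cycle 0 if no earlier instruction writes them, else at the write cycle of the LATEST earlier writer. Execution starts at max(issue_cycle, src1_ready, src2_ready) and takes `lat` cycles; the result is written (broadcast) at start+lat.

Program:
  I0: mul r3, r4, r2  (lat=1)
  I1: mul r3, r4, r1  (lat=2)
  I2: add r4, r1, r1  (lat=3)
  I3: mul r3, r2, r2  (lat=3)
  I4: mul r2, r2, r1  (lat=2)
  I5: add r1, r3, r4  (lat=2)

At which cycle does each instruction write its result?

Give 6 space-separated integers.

I0 mul r3: issue@1 deps=(None,None) exec_start@1 write@2
I1 mul r3: issue@2 deps=(None,None) exec_start@2 write@4
I2 add r4: issue@3 deps=(None,None) exec_start@3 write@6
I3 mul r3: issue@4 deps=(None,None) exec_start@4 write@7
I4 mul r2: issue@5 deps=(None,None) exec_start@5 write@7
I5 add r1: issue@6 deps=(3,2) exec_start@7 write@9

Answer: 2 4 6 7 7 9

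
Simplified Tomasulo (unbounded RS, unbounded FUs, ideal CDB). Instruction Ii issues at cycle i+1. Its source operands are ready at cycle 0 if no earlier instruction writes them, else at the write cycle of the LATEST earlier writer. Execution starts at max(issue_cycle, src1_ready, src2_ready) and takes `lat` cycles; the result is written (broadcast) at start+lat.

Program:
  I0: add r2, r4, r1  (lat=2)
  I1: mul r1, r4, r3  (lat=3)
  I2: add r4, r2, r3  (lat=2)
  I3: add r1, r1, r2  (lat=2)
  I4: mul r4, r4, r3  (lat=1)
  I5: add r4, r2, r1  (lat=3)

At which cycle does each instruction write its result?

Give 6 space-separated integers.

I0 add r2: issue@1 deps=(None,None) exec_start@1 write@3
I1 mul r1: issue@2 deps=(None,None) exec_start@2 write@5
I2 add r4: issue@3 deps=(0,None) exec_start@3 write@5
I3 add r1: issue@4 deps=(1,0) exec_start@5 write@7
I4 mul r4: issue@5 deps=(2,None) exec_start@5 write@6
I5 add r4: issue@6 deps=(0,3) exec_start@7 write@10

Answer: 3 5 5 7 6 10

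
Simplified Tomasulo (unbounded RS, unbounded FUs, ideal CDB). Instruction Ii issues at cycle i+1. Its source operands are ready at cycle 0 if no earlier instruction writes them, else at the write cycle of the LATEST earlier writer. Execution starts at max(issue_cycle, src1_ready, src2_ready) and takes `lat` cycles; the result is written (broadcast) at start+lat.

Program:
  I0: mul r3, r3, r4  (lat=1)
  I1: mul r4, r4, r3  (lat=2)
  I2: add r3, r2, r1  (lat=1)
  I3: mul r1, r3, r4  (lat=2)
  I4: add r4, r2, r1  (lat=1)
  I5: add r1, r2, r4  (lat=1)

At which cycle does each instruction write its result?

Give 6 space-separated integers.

I0 mul r3: issue@1 deps=(None,None) exec_start@1 write@2
I1 mul r4: issue@2 deps=(None,0) exec_start@2 write@4
I2 add r3: issue@3 deps=(None,None) exec_start@3 write@4
I3 mul r1: issue@4 deps=(2,1) exec_start@4 write@6
I4 add r4: issue@5 deps=(None,3) exec_start@6 write@7
I5 add r1: issue@6 deps=(None,4) exec_start@7 write@8

Answer: 2 4 4 6 7 8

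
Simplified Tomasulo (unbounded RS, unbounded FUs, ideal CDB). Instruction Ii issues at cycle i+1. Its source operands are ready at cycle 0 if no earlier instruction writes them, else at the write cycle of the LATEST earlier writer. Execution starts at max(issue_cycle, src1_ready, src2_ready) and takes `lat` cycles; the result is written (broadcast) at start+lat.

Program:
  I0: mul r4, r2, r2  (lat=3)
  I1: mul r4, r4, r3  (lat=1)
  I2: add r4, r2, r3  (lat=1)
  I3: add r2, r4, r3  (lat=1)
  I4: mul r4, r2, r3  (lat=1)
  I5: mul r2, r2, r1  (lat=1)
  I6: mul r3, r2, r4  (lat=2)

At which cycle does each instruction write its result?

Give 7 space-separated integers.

I0 mul r4: issue@1 deps=(None,None) exec_start@1 write@4
I1 mul r4: issue@2 deps=(0,None) exec_start@4 write@5
I2 add r4: issue@3 deps=(None,None) exec_start@3 write@4
I3 add r2: issue@4 deps=(2,None) exec_start@4 write@5
I4 mul r4: issue@5 deps=(3,None) exec_start@5 write@6
I5 mul r2: issue@6 deps=(3,None) exec_start@6 write@7
I6 mul r3: issue@7 deps=(5,4) exec_start@7 write@9

Answer: 4 5 4 5 6 7 9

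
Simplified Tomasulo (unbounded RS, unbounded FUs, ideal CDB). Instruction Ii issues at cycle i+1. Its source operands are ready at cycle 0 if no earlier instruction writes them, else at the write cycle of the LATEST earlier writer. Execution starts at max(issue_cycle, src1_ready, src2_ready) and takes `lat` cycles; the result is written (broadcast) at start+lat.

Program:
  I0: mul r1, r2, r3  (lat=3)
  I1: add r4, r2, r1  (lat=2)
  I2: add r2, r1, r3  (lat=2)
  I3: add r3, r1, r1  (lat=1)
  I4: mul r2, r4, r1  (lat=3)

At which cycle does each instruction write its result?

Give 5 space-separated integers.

I0 mul r1: issue@1 deps=(None,None) exec_start@1 write@4
I1 add r4: issue@2 deps=(None,0) exec_start@4 write@6
I2 add r2: issue@3 deps=(0,None) exec_start@4 write@6
I3 add r3: issue@4 deps=(0,0) exec_start@4 write@5
I4 mul r2: issue@5 deps=(1,0) exec_start@6 write@9

Answer: 4 6 6 5 9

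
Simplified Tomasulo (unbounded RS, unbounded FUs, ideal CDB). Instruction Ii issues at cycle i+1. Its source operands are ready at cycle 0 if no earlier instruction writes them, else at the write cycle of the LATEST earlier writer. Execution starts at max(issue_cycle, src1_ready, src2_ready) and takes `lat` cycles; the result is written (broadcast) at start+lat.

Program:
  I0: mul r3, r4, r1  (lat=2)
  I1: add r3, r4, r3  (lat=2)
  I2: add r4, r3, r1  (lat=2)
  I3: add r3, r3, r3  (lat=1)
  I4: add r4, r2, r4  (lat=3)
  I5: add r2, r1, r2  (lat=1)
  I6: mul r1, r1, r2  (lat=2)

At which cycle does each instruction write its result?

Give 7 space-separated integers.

I0 mul r3: issue@1 deps=(None,None) exec_start@1 write@3
I1 add r3: issue@2 deps=(None,0) exec_start@3 write@5
I2 add r4: issue@3 deps=(1,None) exec_start@5 write@7
I3 add r3: issue@4 deps=(1,1) exec_start@5 write@6
I4 add r4: issue@5 deps=(None,2) exec_start@7 write@10
I5 add r2: issue@6 deps=(None,None) exec_start@6 write@7
I6 mul r1: issue@7 deps=(None,5) exec_start@7 write@9

Answer: 3 5 7 6 10 7 9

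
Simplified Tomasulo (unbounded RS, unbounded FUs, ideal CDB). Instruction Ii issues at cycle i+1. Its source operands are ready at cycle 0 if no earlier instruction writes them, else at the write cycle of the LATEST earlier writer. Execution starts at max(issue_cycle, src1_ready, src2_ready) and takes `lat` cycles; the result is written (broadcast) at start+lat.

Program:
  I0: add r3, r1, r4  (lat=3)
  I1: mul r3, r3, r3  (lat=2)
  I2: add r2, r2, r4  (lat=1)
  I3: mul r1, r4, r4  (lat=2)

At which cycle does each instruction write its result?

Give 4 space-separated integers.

I0 add r3: issue@1 deps=(None,None) exec_start@1 write@4
I1 mul r3: issue@2 deps=(0,0) exec_start@4 write@6
I2 add r2: issue@3 deps=(None,None) exec_start@3 write@4
I3 mul r1: issue@4 deps=(None,None) exec_start@4 write@6

Answer: 4 6 4 6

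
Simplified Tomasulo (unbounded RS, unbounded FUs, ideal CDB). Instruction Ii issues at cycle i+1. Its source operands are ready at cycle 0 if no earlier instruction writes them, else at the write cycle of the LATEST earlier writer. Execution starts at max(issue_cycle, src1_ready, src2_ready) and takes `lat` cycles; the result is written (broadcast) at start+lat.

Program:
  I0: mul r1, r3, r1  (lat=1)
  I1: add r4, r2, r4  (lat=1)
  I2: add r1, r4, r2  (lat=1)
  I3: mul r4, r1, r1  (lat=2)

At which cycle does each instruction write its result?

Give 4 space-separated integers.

I0 mul r1: issue@1 deps=(None,None) exec_start@1 write@2
I1 add r4: issue@2 deps=(None,None) exec_start@2 write@3
I2 add r1: issue@3 deps=(1,None) exec_start@3 write@4
I3 mul r4: issue@4 deps=(2,2) exec_start@4 write@6

Answer: 2 3 4 6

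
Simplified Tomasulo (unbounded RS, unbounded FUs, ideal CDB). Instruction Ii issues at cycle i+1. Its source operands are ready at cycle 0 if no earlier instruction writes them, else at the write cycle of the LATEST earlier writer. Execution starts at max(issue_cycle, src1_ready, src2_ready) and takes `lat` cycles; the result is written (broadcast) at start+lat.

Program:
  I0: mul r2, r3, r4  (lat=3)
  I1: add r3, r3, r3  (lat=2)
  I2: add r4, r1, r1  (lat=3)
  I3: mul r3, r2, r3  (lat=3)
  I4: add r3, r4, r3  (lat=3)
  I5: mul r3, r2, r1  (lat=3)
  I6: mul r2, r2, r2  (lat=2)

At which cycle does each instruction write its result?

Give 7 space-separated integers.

I0 mul r2: issue@1 deps=(None,None) exec_start@1 write@4
I1 add r3: issue@2 deps=(None,None) exec_start@2 write@4
I2 add r4: issue@3 deps=(None,None) exec_start@3 write@6
I3 mul r3: issue@4 deps=(0,1) exec_start@4 write@7
I4 add r3: issue@5 deps=(2,3) exec_start@7 write@10
I5 mul r3: issue@6 deps=(0,None) exec_start@6 write@9
I6 mul r2: issue@7 deps=(0,0) exec_start@7 write@9

Answer: 4 4 6 7 10 9 9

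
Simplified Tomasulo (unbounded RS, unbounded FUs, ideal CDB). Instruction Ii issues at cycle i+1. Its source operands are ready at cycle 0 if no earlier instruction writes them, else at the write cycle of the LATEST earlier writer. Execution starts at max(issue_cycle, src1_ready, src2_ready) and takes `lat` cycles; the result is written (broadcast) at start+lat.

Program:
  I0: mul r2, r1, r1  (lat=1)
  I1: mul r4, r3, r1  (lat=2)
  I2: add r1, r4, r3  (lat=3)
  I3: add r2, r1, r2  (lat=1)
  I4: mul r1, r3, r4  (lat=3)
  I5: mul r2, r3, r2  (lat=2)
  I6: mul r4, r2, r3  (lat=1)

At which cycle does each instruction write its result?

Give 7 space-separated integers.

Answer: 2 4 7 8 8 10 11

Derivation:
I0 mul r2: issue@1 deps=(None,None) exec_start@1 write@2
I1 mul r4: issue@2 deps=(None,None) exec_start@2 write@4
I2 add r1: issue@3 deps=(1,None) exec_start@4 write@7
I3 add r2: issue@4 deps=(2,0) exec_start@7 write@8
I4 mul r1: issue@5 deps=(None,1) exec_start@5 write@8
I5 mul r2: issue@6 deps=(None,3) exec_start@8 write@10
I6 mul r4: issue@7 deps=(5,None) exec_start@10 write@11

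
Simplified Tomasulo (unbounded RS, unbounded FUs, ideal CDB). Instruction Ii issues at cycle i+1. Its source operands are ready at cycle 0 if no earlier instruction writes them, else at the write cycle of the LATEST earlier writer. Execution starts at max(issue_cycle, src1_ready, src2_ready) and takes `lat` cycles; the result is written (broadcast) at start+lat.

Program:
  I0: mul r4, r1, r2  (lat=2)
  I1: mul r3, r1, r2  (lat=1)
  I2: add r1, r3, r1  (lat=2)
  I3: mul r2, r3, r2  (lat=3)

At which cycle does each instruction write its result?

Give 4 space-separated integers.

Answer: 3 3 5 7

Derivation:
I0 mul r4: issue@1 deps=(None,None) exec_start@1 write@3
I1 mul r3: issue@2 deps=(None,None) exec_start@2 write@3
I2 add r1: issue@3 deps=(1,None) exec_start@3 write@5
I3 mul r2: issue@4 deps=(1,None) exec_start@4 write@7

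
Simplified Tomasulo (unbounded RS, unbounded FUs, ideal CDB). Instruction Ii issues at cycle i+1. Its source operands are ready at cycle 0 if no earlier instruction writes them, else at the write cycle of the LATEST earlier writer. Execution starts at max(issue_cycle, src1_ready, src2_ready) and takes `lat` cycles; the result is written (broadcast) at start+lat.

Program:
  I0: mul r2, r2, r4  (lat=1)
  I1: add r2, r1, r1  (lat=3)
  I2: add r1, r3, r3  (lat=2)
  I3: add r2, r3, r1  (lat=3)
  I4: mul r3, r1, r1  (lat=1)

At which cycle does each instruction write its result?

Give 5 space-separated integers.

I0 mul r2: issue@1 deps=(None,None) exec_start@1 write@2
I1 add r2: issue@2 deps=(None,None) exec_start@2 write@5
I2 add r1: issue@3 deps=(None,None) exec_start@3 write@5
I3 add r2: issue@4 deps=(None,2) exec_start@5 write@8
I4 mul r3: issue@5 deps=(2,2) exec_start@5 write@6

Answer: 2 5 5 8 6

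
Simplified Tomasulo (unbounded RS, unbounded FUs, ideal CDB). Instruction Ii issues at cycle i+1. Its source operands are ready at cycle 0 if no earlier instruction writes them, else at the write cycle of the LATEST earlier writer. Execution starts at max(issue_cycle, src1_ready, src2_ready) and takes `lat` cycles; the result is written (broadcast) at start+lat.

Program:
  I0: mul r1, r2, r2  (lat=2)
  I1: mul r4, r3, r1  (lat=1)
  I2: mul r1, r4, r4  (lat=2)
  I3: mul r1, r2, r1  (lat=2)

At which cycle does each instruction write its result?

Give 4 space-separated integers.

Answer: 3 4 6 8

Derivation:
I0 mul r1: issue@1 deps=(None,None) exec_start@1 write@3
I1 mul r4: issue@2 deps=(None,0) exec_start@3 write@4
I2 mul r1: issue@3 deps=(1,1) exec_start@4 write@6
I3 mul r1: issue@4 deps=(None,2) exec_start@6 write@8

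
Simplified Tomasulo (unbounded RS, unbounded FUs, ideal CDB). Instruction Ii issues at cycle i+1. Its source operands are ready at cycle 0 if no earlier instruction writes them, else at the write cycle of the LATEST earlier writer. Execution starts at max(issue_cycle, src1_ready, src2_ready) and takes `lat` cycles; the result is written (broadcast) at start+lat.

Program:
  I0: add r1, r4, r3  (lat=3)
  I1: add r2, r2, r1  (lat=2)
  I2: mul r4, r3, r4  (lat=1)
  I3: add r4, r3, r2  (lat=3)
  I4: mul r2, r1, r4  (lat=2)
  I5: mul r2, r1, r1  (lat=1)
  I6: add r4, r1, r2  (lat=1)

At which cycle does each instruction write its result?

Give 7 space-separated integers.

Answer: 4 6 4 9 11 7 8

Derivation:
I0 add r1: issue@1 deps=(None,None) exec_start@1 write@4
I1 add r2: issue@2 deps=(None,0) exec_start@4 write@6
I2 mul r4: issue@3 deps=(None,None) exec_start@3 write@4
I3 add r4: issue@4 deps=(None,1) exec_start@6 write@9
I4 mul r2: issue@5 deps=(0,3) exec_start@9 write@11
I5 mul r2: issue@6 deps=(0,0) exec_start@6 write@7
I6 add r4: issue@7 deps=(0,5) exec_start@7 write@8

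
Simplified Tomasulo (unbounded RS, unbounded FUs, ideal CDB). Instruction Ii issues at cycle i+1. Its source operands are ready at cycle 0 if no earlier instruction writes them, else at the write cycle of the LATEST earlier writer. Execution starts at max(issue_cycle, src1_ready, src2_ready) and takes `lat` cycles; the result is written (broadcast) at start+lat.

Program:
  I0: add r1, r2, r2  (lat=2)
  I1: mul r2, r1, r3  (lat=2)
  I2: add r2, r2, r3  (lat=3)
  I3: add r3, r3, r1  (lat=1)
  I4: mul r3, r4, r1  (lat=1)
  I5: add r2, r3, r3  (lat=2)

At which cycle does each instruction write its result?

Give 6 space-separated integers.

Answer: 3 5 8 5 6 8

Derivation:
I0 add r1: issue@1 deps=(None,None) exec_start@1 write@3
I1 mul r2: issue@2 deps=(0,None) exec_start@3 write@5
I2 add r2: issue@3 deps=(1,None) exec_start@5 write@8
I3 add r3: issue@4 deps=(None,0) exec_start@4 write@5
I4 mul r3: issue@5 deps=(None,0) exec_start@5 write@6
I5 add r2: issue@6 deps=(4,4) exec_start@6 write@8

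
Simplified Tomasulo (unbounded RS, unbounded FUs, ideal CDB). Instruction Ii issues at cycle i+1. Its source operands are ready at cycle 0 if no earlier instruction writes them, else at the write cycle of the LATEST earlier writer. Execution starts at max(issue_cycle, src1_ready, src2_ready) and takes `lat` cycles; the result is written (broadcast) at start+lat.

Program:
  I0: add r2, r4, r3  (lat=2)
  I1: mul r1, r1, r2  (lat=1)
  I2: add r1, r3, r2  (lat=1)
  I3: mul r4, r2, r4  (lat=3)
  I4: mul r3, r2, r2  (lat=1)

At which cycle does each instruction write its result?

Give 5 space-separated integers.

Answer: 3 4 4 7 6

Derivation:
I0 add r2: issue@1 deps=(None,None) exec_start@1 write@3
I1 mul r1: issue@2 deps=(None,0) exec_start@3 write@4
I2 add r1: issue@3 deps=(None,0) exec_start@3 write@4
I3 mul r4: issue@4 deps=(0,None) exec_start@4 write@7
I4 mul r3: issue@5 deps=(0,0) exec_start@5 write@6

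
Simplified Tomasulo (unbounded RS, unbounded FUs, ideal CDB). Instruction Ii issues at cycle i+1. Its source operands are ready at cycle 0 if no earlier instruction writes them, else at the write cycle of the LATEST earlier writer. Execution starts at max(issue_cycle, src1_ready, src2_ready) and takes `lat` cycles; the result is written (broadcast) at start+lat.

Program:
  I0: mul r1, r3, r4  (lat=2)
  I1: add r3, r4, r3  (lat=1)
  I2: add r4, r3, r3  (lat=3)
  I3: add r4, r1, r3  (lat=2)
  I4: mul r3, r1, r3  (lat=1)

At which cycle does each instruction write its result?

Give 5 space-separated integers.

Answer: 3 3 6 6 6

Derivation:
I0 mul r1: issue@1 deps=(None,None) exec_start@1 write@3
I1 add r3: issue@2 deps=(None,None) exec_start@2 write@3
I2 add r4: issue@3 deps=(1,1) exec_start@3 write@6
I3 add r4: issue@4 deps=(0,1) exec_start@4 write@6
I4 mul r3: issue@5 deps=(0,1) exec_start@5 write@6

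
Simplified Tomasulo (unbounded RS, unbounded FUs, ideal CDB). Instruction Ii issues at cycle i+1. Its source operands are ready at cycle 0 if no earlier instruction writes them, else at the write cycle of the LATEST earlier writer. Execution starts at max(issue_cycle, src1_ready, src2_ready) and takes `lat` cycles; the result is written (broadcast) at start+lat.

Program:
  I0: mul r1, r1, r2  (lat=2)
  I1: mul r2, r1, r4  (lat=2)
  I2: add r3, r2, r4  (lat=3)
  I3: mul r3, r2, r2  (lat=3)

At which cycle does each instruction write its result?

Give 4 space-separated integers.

Answer: 3 5 8 8

Derivation:
I0 mul r1: issue@1 deps=(None,None) exec_start@1 write@3
I1 mul r2: issue@2 deps=(0,None) exec_start@3 write@5
I2 add r3: issue@3 deps=(1,None) exec_start@5 write@8
I3 mul r3: issue@4 deps=(1,1) exec_start@5 write@8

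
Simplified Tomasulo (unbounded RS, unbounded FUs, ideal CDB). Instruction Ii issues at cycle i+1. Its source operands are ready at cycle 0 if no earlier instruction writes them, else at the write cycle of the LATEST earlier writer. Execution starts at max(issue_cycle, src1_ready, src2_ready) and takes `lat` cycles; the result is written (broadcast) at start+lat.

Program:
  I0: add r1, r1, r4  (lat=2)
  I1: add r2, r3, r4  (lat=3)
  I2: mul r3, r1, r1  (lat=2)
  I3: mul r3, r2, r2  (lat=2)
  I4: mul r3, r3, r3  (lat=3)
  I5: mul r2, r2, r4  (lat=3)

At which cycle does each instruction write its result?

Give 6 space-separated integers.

I0 add r1: issue@1 deps=(None,None) exec_start@1 write@3
I1 add r2: issue@2 deps=(None,None) exec_start@2 write@5
I2 mul r3: issue@3 deps=(0,0) exec_start@3 write@5
I3 mul r3: issue@4 deps=(1,1) exec_start@5 write@7
I4 mul r3: issue@5 deps=(3,3) exec_start@7 write@10
I5 mul r2: issue@6 deps=(1,None) exec_start@6 write@9

Answer: 3 5 5 7 10 9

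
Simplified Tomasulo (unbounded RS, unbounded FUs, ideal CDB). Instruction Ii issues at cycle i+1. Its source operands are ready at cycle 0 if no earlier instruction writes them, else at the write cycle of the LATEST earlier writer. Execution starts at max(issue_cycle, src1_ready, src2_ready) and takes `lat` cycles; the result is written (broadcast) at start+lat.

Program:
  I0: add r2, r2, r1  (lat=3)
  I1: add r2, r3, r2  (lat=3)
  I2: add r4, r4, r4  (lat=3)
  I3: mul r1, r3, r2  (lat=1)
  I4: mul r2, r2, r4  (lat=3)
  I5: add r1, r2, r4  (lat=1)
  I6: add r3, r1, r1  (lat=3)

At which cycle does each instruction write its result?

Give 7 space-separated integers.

Answer: 4 7 6 8 10 11 14

Derivation:
I0 add r2: issue@1 deps=(None,None) exec_start@1 write@4
I1 add r2: issue@2 deps=(None,0) exec_start@4 write@7
I2 add r4: issue@3 deps=(None,None) exec_start@3 write@6
I3 mul r1: issue@4 deps=(None,1) exec_start@7 write@8
I4 mul r2: issue@5 deps=(1,2) exec_start@7 write@10
I5 add r1: issue@6 deps=(4,2) exec_start@10 write@11
I6 add r3: issue@7 deps=(5,5) exec_start@11 write@14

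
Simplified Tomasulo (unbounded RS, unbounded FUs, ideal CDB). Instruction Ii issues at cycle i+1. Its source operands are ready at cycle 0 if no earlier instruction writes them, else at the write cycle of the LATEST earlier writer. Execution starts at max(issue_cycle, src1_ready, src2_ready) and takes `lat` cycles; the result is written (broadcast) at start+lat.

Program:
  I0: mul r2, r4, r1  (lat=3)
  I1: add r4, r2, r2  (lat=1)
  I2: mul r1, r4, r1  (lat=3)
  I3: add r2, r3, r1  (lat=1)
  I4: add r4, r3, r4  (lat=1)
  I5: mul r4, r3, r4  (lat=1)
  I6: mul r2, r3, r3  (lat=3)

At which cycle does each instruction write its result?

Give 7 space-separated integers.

I0 mul r2: issue@1 deps=(None,None) exec_start@1 write@4
I1 add r4: issue@2 deps=(0,0) exec_start@4 write@5
I2 mul r1: issue@3 deps=(1,None) exec_start@5 write@8
I3 add r2: issue@4 deps=(None,2) exec_start@8 write@9
I4 add r4: issue@5 deps=(None,1) exec_start@5 write@6
I5 mul r4: issue@6 deps=(None,4) exec_start@6 write@7
I6 mul r2: issue@7 deps=(None,None) exec_start@7 write@10

Answer: 4 5 8 9 6 7 10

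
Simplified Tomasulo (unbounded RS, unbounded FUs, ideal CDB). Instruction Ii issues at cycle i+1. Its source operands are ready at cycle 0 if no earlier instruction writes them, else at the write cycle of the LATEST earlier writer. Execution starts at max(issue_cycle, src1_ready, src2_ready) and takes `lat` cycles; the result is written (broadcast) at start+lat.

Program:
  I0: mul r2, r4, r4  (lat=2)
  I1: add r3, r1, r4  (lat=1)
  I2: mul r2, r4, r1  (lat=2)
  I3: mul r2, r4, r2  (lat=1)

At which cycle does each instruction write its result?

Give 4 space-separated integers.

Answer: 3 3 5 6

Derivation:
I0 mul r2: issue@1 deps=(None,None) exec_start@1 write@3
I1 add r3: issue@2 deps=(None,None) exec_start@2 write@3
I2 mul r2: issue@3 deps=(None,None) exec_start@3 write@5
I3 mul r2: issue@4 deps=(None,2) exec_start@5 write@6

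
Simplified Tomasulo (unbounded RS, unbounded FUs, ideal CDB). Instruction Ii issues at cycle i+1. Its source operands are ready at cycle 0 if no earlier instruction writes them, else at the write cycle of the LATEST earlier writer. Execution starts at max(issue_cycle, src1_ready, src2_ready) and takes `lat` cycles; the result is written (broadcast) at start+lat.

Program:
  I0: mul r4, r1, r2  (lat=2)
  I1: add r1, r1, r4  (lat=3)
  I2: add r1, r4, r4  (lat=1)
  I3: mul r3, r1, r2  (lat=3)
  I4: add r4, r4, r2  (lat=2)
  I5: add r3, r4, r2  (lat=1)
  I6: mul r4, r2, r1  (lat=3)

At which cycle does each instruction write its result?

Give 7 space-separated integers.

Answer: 3 6 4 7 7 8 10

Derivation:
I0 mul r4: issue@1 deps=(None,None) exec_start@1 write@3
I1 add r1: issue@2 deps=(None,0) exec_start@3 write@6
I2 add r1: issue@3 deps=(0,0) exec_start@3 write@4
I3 mul r3: issue@4 deps=(2,None) exec_start@4 write@7
I4 add r4: issue@5 deps=(0,None) exec_start@5 write@7
I5 add r3: issue@6 deps=(4,None) exec_start@7 write@8
I6 mul r4: issue@7 deps=(None,2) exec_start@7 write@10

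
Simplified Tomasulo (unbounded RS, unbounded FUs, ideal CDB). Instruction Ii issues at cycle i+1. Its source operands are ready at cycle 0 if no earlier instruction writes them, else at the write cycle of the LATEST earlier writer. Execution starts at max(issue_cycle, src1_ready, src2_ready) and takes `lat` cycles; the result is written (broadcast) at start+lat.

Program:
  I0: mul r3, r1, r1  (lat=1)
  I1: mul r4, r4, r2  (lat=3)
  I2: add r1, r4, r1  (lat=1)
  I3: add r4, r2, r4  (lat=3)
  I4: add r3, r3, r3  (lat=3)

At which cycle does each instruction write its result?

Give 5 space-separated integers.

I0 mul r3: issue@1 deps=(None,None) exec_start@1 write@2
I1 mul r4: issue@2 deps=(None,None) exec_start@2 write@5
I2 add r1: issue@3 deps=(1,None) exec_start@5 write@6
I3 add r4: issue@4 deps=(None,1) exec_start@5 write@8
I4 add r3: issue@5 deps=(0,0) exec_start@5 write@8

Answer: 2 5 6 8 8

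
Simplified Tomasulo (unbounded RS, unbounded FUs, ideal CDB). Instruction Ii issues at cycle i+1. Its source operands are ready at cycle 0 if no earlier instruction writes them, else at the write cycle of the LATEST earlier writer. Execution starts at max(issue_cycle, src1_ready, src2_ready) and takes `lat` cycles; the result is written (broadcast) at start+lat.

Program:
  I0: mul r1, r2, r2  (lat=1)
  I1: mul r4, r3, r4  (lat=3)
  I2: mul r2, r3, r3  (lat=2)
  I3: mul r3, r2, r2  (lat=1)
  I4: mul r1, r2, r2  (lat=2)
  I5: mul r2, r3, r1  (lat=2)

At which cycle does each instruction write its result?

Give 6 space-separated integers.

I0 mul r1: issue@1 deps=(None,None) exec_start@1 write@2
I1 mul r4: issue@2 deps=(None,None) exec_start@2 write@5
I2 mul r2: issue@3 deps=(None,None) exec_start@3 write@5
I3 mul r3: issue@4 deps=(2,2) exec_start@5 write@6
I4 mul r1: issue@5 deps=(2,2) exec_start@5 write@7
I5 mul r2: issue@6 deps=(3,4) exec_start@7 write@9

Answer: 2 5 5 6 7 9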